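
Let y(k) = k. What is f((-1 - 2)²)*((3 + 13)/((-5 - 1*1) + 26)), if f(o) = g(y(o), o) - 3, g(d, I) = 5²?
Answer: 88/5 ≈ 17.600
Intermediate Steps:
g(d, I) = 25
f(o) = 22 (f(o) = 25 - 3 = 22)
f((-1 - 2)²)*((3 + 13)/((-5 - 1*1) + 26)) = 22*((3 + 13)/((-5 - 1*1) + 26)) = 22*(16/((-5 - 1) + 26)) = 22*(16/(-6 + 26)) = 22*(16/20) = 22*(16*(1/20)) = 22*(⅘) = 88/5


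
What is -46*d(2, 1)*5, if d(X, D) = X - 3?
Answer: 230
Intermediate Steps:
d(X, D) = -3 + X
-46*d(2, 1)*5 = -46*(-3 + 2)*5 = -46*(-1)*5 = 46*5 = 230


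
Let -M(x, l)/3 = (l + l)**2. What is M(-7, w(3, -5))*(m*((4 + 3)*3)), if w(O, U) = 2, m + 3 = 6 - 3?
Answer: 0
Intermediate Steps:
m = 0 (m = -3 + (6 - 3) = -3 + 3 = 0)
M(x, l) = -12*l**2 (M(x, l) = -3*(l + l)**2 = -3*4*l**2 = -12*l**2)
M(-7, w(3, -5))*(m*((4 + 3)*3)) = (-12*2**2)*(0*((4 + 3)*3)) = (-12*4)*(0*(7*3)) = -0*21 = -48*0 = 0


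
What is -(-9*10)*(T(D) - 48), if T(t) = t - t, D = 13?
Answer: -4320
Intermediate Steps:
T(t) = 0
-(-9*10)*(T(D) - 48) = -(-9*10)*(0 - 48) = -(-90)*(-48) = -1*4320 = -4320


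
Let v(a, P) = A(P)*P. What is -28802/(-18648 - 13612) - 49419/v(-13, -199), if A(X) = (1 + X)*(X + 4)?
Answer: 619142377/688517115 ≈ 0.89924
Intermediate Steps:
A(X) = (1 + X)*(4 + X)
v(a, P) = P*(4 + P**2 + 5*P) (v(a, P) = (4 + P**2 + 5*P)*P = P*(4 + P**2 + 5*P))
-28802/(-18648 - 13612) - 49419/v(-13, -199) = -28802/(-18648 - 13612) - 49419*(-1/(199*(4 + (-199)**2 + 5*(-199)))) = -28802/(-32260) - 49419*(-1/(199*(4 + 39601 - 995))) = -28802*(-1/32260) - 49419/((-199*38610)) = 14401/16130 - 49419/(-7683390) = 14401/16130 - 49419*(-1/7683390) = 14401/16130 + 5491/853710 = 619142377/688517115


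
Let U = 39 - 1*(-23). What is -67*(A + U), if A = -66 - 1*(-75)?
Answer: -4757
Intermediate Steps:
A = 9 (A = -66 + 75 = 9)
U = 62 (U = 39 + 23 = 62)
-67*(A + U) = -67*(9 + 62) = -67*71 = -4757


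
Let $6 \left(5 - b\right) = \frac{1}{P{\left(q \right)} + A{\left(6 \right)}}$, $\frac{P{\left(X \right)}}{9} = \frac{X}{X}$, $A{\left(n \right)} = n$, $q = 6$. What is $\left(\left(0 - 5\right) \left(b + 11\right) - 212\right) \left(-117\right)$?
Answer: $\frac{68315}{2} \approx 34158.0$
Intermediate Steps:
$P{\left(X \right)} = 9$ ($P{\left(X \right)} = 9 \frac{X}{X} = 9 \cdot 1 = 9$)
$b = \frac{449}{90}$ ($b = 5 - \frac{1}{6 \left(9 + 6\right)} = 5 - \frac{1}{6 \cdot 15} = 5 - \frac{1}{90} = \frac{449}{90} \approx 4.9889$)
$\left(\left(0 - 5\right) \left(b + 11\right) - 212\right) \left(-117\right) = \left(\left(0 - 5\right) \left(\frac{449}{90} + 11\right) - 212\right) \left(-117\right) = \left(\left(-5\right) \frac{1439}{90} - 212\right) \left(-117\right) = \left(- \frac{1439}{18} - 212\right) \left(-117\right) = \left(- \frac{5255}{18}\right) \left(-117\right) = \frac{68315}{2}$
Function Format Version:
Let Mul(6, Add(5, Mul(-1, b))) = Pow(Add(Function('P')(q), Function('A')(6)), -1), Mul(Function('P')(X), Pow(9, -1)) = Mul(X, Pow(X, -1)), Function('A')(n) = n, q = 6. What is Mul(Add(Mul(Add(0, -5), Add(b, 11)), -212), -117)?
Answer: Rational(68315, 2) ≈ 34158.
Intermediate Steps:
Function('P')(X) = 9 (Function('P')(X) = Mul(9, Mul(X, Pow(X, -1))) = Mul(9, 1) = 9)
b = Rational(449, 90) (b = Add(5, Mul(Rational(-1, 6), Pow(Add(9, 6), -1))) = Add(5, Mul(Rational(-1, 6), Pow(15, -1))) = Add(5, Mul(Rational(-1, 6), Rational(1, 15))) = Add(5, Rational(-1, 90)) = Rational(449, 90) ≈ 4.9889)
Mul(Add(Mul(Add(0, -5), Add(b, 11)), -212), -117) = Mul(Add(Mul(Add(0, -5), Add(Rational(449, 90), 11)), -212), -117) = Mul(Add(Mul(-5, Rational(1439, 90)), -212), -117) = Mul(Add(Rational(-1439, 18), -212), -117) = Mul(Rational(-5255, 18), -117) = Rational(68315, 2)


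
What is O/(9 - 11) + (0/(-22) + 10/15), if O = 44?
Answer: -64/3 ≈ -21.333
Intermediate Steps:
O/(9 - 11) + (0/(-22) + 10/15) = 44/(9 - 11) + (0/(-22) + 10/15) = 44/(-2) + (0*(-1/22) + 10*(1/15)) = -½*44 + (0 + ⅔) = -22 + ⅔ = -64/3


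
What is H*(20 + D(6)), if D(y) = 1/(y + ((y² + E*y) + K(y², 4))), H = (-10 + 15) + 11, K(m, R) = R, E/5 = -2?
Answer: 2232/7 ≈ 318.86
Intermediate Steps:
E = -10 (E = 5*(-2) = -10)
H = 16 (H = 5 + 11 = 16)
D(y) = 1/(4 + y² - 9*y) (D(y) = 1/(y + ((y² - 10*y) + 4)) = 1/(y + (4 + y² - 10*y)) = 1/(4 + y² - 9*y))
H*(20 + D(6)) = 16*(20 + 1/(4 + 6² - 9*6)) = 16*(20 + 1/(4 + 36 - 54)) = 16*(20 + 1/(-14)) = 16*(20 - 1/14) = 16*(279/14) = 2232/7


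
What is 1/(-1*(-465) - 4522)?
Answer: -1/4057 ≈ -0.00024649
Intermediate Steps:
1/(-1*(-465) - 4522) = 1/(465 - 4522) = 1/(-4057) = -1/4057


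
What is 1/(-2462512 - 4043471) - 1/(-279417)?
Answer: 2075522/605960750637 ≈ 3.4252e-6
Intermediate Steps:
1/(-2462512 - 4043471) - 1/(-279417) = 1/(-6505983) - 1*(-1/279417) = -1/6505983 + 1/279417 = 2075522/605960750637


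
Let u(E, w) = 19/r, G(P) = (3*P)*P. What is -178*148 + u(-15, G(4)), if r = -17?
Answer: -447867/17 ≈ -26345.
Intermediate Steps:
G(P) = 3*P**2
u(E, w) = -19/17 (u(E, w) = 19/(-17) = 19*(-1/17) = -19/17)
-178*148 + u(-15, G(4)) = -178*148 - 19/17 = -26344 - 19/17 = -447867/17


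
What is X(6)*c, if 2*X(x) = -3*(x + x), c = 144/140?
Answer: -648/35 ≈ -18.514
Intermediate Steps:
c = 36/35 (c = 144*(1/140) = 36/35 ≈ 1.0286)
X(x) = -3*x (X(x) = (-3*(x + x))/2 = (-6*x)/2 = -3*x)
X(6)*c = -3*6*(36/35) = -18*36/35 = -648/35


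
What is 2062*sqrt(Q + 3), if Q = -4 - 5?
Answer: 2062*I*sqrt(6) ≈ 5050.8*I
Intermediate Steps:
Q = -9
2062*sqrt(Q + 3) = 2062*sqrt(-9 + 3) = 2062*sqrt(-6) = 2062*(I*sqrt(6)) = 2062*I*sqrt(6)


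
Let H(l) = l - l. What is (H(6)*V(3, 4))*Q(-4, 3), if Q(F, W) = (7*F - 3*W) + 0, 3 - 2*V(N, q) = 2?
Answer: 0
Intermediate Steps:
H(l) = 0
V(N, q) = ½ (V(N, q) = 3/2 - ½*2 = 3/2 - 1 = ½)
Q(F, W) = -3*W + 7*F (Q(F, W) = (-3*W + 7*F) + 0 = -3*W + 7*F)
(H(6)*V(3, 4))*Q(-4, 3) = (0*(½))*(-3*3 + 7*(-4)) = 0*(-9 - 28) = 0*(-37) = 0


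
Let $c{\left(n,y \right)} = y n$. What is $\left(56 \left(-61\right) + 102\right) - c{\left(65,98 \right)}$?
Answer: $-9684$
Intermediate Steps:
$c{\left(n,y \right)} = n y$
$\left(56 \left(-61\right) + 102\right) - c{\left(65,98 \right)} = \left(56 \left(-61\right) + 102\right) - 65 \cdot 98 = \left(-3416 + 102\right) - 6370 = -3314 - 6370 = -9684$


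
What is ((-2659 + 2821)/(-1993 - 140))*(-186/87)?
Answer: 372/2291 ≈ 0.16237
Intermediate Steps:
((-2659 + 2821)/(-1993 - 140))*(-186/87) = (162/(-2133))*(-186/87) = (162*(-1/2133))*(-1*62/29) = -6/79*(-62/29) = 372/2291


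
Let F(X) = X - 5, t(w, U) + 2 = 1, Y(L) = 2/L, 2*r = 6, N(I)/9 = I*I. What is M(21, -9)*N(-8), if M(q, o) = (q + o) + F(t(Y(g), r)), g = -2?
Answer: 3456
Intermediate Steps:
N(I) = 9*I² (N(I) = 9*(I*I) = 9*I²)
r = 3 (r = (½)*6 = 3)
t(w, U) = -1 (t(w, U) = -2 + 1 = -1)
F(X) = -5 + X
M(q, o) = -6 + o + q (M(q, o) = (q + o) + (-5 - 1) = (o + q) - 6 = -6 + o + q)
M(21, -9)*N(-8) = (-6 - 9 + 21)*(9*(-8)²) = 6*(9*64) = 6*576 = 3456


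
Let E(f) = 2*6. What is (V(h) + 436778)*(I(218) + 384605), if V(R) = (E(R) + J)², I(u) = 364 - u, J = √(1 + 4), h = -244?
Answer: 168108100177 + 9234024*√5 ≈ 1.6813e+11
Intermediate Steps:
E(f) = 12
J = √5 ≈ 2.2361
V(R) = (12 + √5)²
(V(h) + 436778)*(I(218) + 384605) = ((12 + √5)² + 436778)*((364 - 1*218) + 384605) = (436778 + (12 + √5)²)*((364 - 218) + 384605) = (436778 + (12 + √5)²)*(146 + 384605) = (436778 + (12 + √5)²)*384751 = 168050772278 + 384751*(12 + √5)²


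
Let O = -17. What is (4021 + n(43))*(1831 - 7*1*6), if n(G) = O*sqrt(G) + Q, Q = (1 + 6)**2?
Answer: 7281230 - 30413*sqrt(43) ≈ 7.0818e+6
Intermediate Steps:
Q = 49 (Q = 7**2 = 49)
n(G) = 49 - 17*sqrt(G) (n(G) = -17*sqrt(G) + 49 = 49 - 17*sqrt(G))
(4021 + n(43))*(1831 - 7*1*6) = (4021 + (49 - 17*sqrt(43)))*(1831 - 7*1*6) = (4070 - 17*sqrt(43))*(1831 - 7*6) = (4070 - 17*sqrt(43))*(1831 - 42) = (4070 - 17*sqrt(43))*1789 = 7281230 - 30413*sqrt(43)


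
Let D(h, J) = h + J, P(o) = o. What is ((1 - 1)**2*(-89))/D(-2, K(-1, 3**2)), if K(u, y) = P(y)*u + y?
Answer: 0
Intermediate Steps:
K(u, y) = y + u*y (K(u, y) = y*u + y = u*y + y = y + u*y)
D(h, J) = J + h
((1 - 1)**2*(-89))/D(-2, K(-1, 3**2)) = ((1 - 1)**2*(-89))/(3**2*(1 - 1) - 2) = (0**2*(-89))/(9*0 - 2) = (0*(-89))/(0 - 2) = 0/(-2) = 0*(-1/2) = 0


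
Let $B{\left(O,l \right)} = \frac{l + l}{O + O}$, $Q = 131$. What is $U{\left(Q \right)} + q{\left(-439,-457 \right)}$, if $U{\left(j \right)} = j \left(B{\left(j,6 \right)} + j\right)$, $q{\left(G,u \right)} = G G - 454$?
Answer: $209434$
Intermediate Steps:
$B{\left(O,l \right)} = \frac{l}{O}$ ($B{\left(O,l \right)} = \frac{2 l}{2 O} = 2 l \frac{1}{2 O} = \frac{l}{O}$)
$q{\left(G,u \right)} = -454 + G^{2}$ ($q{\left(G,u \right)} = G^{2} - 454 = -454 + G^{2}$)
$U{\left(j \right)} = j \left(j + \frac{6}{j}\right)$ ($U{\left(j \right)} = j \left(\frac{6}{j} + j\right) = j \left(j + \frac{6}{j}\right)$)
$U{\left(Q \right)} + q{\left(-439,-457 \right)} = \left(6 + 131^{2}\right) - \left(454 - \left(-439\right)^{2}\right) = \left(6 + 17161\right) + \left(-454 + 192721\right) = 17167 + 192267 = 209434$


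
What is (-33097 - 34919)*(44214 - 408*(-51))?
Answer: -4422536352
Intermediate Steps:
(-33097 - 34919)*(44214 - 408*(-51)) = -68016*(44214 + 20808) = -68016*65022 = -4422536352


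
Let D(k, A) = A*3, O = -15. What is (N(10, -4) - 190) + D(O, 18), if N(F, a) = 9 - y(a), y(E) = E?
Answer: -123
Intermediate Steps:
D(k, A) = 3*A
N(F, a) = 9 - a
(N(10, -4) - 190) + D(O, 18) = ((9 - 1*(-4)) - 190) + 3*18 = ((9 + 4) - 190) + 54 = (13 - 190) + 54 = -177 + 54 = -123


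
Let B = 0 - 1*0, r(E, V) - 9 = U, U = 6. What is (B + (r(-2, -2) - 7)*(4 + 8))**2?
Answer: 9216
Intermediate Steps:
r(E, V) = 15 (r(E, V) = 9 + 6 = 15)
B = 0 (B = 0 + 0 = 0)
(B + (r(-2, -2) - 7)*(4 + 8))**2 = (0 + (15 - 7)*(4 + 8))**2 = (0 + 8*12)**2 = (0 + 96)**2 = 96**2 = 9216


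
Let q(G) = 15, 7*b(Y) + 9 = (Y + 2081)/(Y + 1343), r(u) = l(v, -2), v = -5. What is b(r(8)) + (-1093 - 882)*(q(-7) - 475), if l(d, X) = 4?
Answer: 407916022/449 ≈ 9.0850e+5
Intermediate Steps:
r(u) = 4
b(Y) = -9/7 + (2081 + Y)/(7*(1343 + Y)) (b(Y) = -9/7 + ((Y + 2081)/(Y + 1343))/7 = -9/7 + ((2081 + Y)/(1343 + Y))/7 = -9/7 + (2081 + Y)/(7*(1343 + Y)))
b(r(8)) + (-1093 - 882)*(q(-7) - 475) = 2*(-5003 - 4*4)/(7*(1343 + 4)) + (-1093 - 882)*(15 - 475) = (2/7)*(-5003 - 16)/1347 - 1975*(-460) = (2/7)*(1/1347)*(-5019) + 908500 = -478/449 + 908500 = 407916022/449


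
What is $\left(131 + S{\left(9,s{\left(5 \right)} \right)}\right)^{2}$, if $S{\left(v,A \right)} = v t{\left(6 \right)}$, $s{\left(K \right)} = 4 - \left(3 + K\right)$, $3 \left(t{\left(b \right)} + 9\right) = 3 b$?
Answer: $10816$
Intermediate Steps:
$t{\left(b \right)} = -9 + b$ ($t{\left(b \right)} = -9 + \frac{3 b}{3} = -9 + b$)
$s{\left(K \right)} = 1 - K$
$S{\left(v,A \right)} = - 3 v$ ($S{\left(v,A \right)} = v \left(-9 + 6\right) = v \left(-3\right) = - 3 v$)
$\left(131 + S{\left(9,s{\left(5 \right)} \right)}\right)^{2} = \left(131 - 27\right)^{2} = 104^{2} = 10816$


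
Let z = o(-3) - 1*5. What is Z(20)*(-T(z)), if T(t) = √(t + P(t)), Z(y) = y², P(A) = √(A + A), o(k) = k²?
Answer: -400*√(4 + 2*√2) ≈ -1045.3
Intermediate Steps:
z = 4 (z = (-3)² - 1*5 = 9 - 5 = 4)
P(A) = √2*√A (P(A) = √(2*A) = √2*√A)
T(t) = √(t + √2*√t)
Z(20)*(-T(z)) = 20²*(-√(4 + √2*√4)) = 400*(-√(4 + √2*2)) = 400*(-√(4 + 2*√2)) = -400*√(4 + 2*√2)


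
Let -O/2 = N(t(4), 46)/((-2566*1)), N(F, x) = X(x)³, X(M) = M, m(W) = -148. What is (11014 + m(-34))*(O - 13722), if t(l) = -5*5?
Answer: -190241819340/1283 ≈ -1.4828e+8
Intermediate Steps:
t(l) = -25
N(F, x) = x³
O = 97336/1283 (O = -2*46³/((-2566*1)) = -194672/(-2566) = -194672*(-1)/2566 = -2*(-48668/1283) = 97336/1283 ≈ 75.866)
(11014 + m(-34))*(O - 13722) = (11014 - 148)*(97336/1283 - 13722) = 10866*(-17507990/1283) = -190241819340/1283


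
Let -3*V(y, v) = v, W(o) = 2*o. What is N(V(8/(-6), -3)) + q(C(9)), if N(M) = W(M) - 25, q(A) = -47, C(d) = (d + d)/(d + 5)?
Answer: -70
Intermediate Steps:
C(d) = 2*d/(5 + d) (C(d) = (2*d)/(5 + d) = 2*d/(5 + d))
V(y, v) = -v/3
N(M) = -25 + 2*M (N(M) = 2*M - 25 = -25 + 2*M)
N(V(8/(-6), -3)) + q(C(9)) = (-25 + 2*(-⅓*(-3))) - 47 = (-25 + 2*1) - 47 = (-25 + 2) - 47 = -23 - 47 = -70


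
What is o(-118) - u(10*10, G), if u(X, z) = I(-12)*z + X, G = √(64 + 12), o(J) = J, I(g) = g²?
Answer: -218 - 288*√19 ≈ -1473.4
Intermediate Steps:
G = 2*√19 (G = √76 = 2*√19 ≈ 8.7178)
u(X, z) = X + 144*z (u(X, z) = (-12)²*z + X = 144*z + X = X + 144*z)
o(-118) - u(10*10, G) = -118 - (10*10 + 144*(2*√19)) = -118 - (100 + 288*√19) = -118 + (-100 - 288*√19) = -218 - 288*√19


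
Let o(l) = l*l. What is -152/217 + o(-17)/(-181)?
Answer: -90225/39277 ≈ -2.2971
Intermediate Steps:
o(l) = l²
-152/217 + o(-17)/(-181) = -152/217 + (-17)²/(-181) = -152*1/217 + 289*(-1/181) = -152/217 - 289/181 = -90225/39277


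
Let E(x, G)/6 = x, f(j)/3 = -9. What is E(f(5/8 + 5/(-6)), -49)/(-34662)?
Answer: 27/5777 ≈ 0.0046737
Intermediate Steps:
f(j) = -27 (f(j) = 3*(-9) = -27)
E(x, G) = 6*x
E(f(5/8 + 5/(-6)), -49)/(-34662) = (6*(-27))/(-34662) = -162*(-1/34662) = 27/5777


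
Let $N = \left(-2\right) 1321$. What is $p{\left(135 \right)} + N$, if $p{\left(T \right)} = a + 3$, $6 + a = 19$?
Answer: $-2626$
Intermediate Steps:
$a = 13$ ($a = -6 + 19 = 13$)
$p{\left(T \right)} = 16$ ($p{\left(T \right)} = 13 + 3 = 16$)
$N = -2642$
$p{\left(135 \right)} + N = 16 - 2642 = -2626$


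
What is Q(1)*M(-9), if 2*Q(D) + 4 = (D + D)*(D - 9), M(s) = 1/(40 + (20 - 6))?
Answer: -5/27 ≈ -0.18519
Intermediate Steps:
M(s) = 1/54 (M(s) = 1/(40 + 14) = 1/54)
Q(D) = -2 + D*(-9 + D) (Q(D) = -2 + ((D + D)*(D - 9))/2 = -2 + ((2*D)*(-9 + D))/2 = -2 + (2*D*(-9 + D))/2 = -2 + D*(-9 + D))
Q(1)*M(-9) = (-2 + 1² - 9*1)*(1/54) = (-2 + 1 - 9)*(1/54) = -10*1/54 = -5/27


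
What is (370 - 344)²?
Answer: 676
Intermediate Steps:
(370 - 344)² = 26² = 676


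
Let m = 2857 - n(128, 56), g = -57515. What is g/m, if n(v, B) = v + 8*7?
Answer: -57515/2673 ≈ -21.517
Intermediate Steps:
n(v, B) = 56 + v (n(v, B) = v + 56 = 56 + v)
m = 2673 (m = 2857 - (56 + 128) = 2857 - 1*184 = 2857 - 184 = 2673)
g/m = -57515/2673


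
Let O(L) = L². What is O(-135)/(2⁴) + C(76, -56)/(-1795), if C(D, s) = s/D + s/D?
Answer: 621564073/545680 ≈ 1139.1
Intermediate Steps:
C(D, s) = 2*s/D
O(-135)/(2⁴) + C(76, -56)/(-1795) = (-135)²/(2⁴) + (2*(-56)/76)/(-1795) = 18225/16 + (2*(-56)*(1/76))*(-1/1795) = 18225*(1/16) - 28/19*(-1/1795) = 18225/16 + 28/34105 = 621564073/545680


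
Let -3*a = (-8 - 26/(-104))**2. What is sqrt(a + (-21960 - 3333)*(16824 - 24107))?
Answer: sqrt(26526081453)/12 ≈ 13572.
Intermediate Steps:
a = -961/48 (a = -(-8 - 26/(-104))**2/3 = -(-8 - 26*(-1/104))**2/3 = -(-8 + 1/4)**2/3 = -(-31/4)**2/3 = -1/3*961/16 = -961/48 ≈ -20.021)
sqrt(a + (-21960 - 3333)*(16824 - 24107)) = sqrt(-961/48 + (-21960 - 3333)*(16824 - 24107)) = sqrt(-961/48 - 25293*(-7283)) = sqrt(-961/48 + 184208919) = sqrt(8842027151/48) = sqrt(26526081453)/12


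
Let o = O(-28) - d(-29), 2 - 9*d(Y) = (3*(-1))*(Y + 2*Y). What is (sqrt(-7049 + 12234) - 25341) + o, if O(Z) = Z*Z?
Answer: -220754/9 + sqrt(5185) ≈ -24456.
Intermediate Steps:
d(Y) = 2/9 + Y (d(Y) = 2/9 - 3*(-1)*(Y + 2*Y)/9 = 2/9 - (-1)*3*Y/3 = 2/9 - (-1)*Y = 2/9 + Y)
O(Z) = Z**2
o = 7315/9 (o = (-28)**2 - (2/9 - 29) = 784 - 1*(-259/9) = 784 + 259/9 = 7315/9 ≈ 812.78)
(sqrt(-7049 + 12234) - 25341) + o = (sqrt(-7049 + 12234) - 25341) + 7315/9 = (sqrt(5185) - 25341) + 7315/9 = (-25341 + sqrt(5185)) + 7315/9 = -220754/9 + sqrt(5185)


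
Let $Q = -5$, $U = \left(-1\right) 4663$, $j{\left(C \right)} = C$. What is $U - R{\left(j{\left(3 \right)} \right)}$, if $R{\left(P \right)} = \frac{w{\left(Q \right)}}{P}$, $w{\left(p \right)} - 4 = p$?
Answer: $- \frac{13988}{3} \approx -4662.7$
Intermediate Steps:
$U = -4663$
$w{\left(p \right)} = 4 + p$
$R{\left(P \right)} = - \frac{1}{P}$ ($R{\left(P \right)} = \frac{4 - 5}{P} = - \frac{1}{P}$)
$U - R{\left(j{\left(3 \right)} \right)} = -4663 - - \frac{1}{3} = -4663 + \frac{1}{3} = - \frac{13988}{3}$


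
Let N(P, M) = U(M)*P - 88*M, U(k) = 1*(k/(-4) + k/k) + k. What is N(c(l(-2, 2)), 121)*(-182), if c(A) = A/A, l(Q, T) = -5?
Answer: 3842475/2 ≈ 1.9212e+6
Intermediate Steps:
c(A) = 1
U(k) = 1 + 3*k/4 (U(k) = 1*(k*(-¼) + 1) + k = 1*(-k/4 + 1) + k = 1*(1 - k/4) + k = (1 - k/4) + k = 1 + 3*k/4)
N(P, M) = -88*M + P*(1 + 3*M/4) (N(P, M) = (1 + 3*M/4)*P - 88*M = P*(1 + 3*M/4) - 88*M = -88*M + P*(1 + 3*M/4))
N(c(l(-2, 2)), 121)*(-182) = (-88*121 + (¼)*1*(4 + 3*121))*(-182) = (-10648 + (¼)*1*(4 + 363))*(-182) = (-10648 + (¼)*1*367)*(-182) = (-10648 + 367/4)*(-182) = -42225/4*(-182) = 3842475/2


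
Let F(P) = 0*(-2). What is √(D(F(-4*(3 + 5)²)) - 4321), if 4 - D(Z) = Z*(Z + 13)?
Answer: I*√4317 ≈ 65.704*I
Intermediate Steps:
F(P) = 0
D(Z) = 4 - Z*(13 + Z) (D(Z) = 4 - Z*(Z + 13) = 4 - Z*(13 + Z))
√(D(F(-4*(3 + 5)²)) - 4321) = √((4 - 1*0² - 13*0) - 4321) = √((4 - 1*0 + 0) - 4321) = √((4 + 0 + 0) - 4321) = √(4 - 4321) = √(-4317) = I*√4317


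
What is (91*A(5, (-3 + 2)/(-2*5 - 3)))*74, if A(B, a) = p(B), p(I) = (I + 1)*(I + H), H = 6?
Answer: 444444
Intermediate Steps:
p(I) = (1 + I)*(6 + I) (p(I) = (I + 1)*(I + 6) = (1 + I)*(6 + I))
A(B, a) = 6 + B² + 7*B
(91*A(5, (-3 + 2)/(-2*5 - 3)))*74 = (91*(6 + 5² + 7*5))*74 = (91*(6 + 25 + 35))*74 = (91*66)*74 = 6006*74 = 444444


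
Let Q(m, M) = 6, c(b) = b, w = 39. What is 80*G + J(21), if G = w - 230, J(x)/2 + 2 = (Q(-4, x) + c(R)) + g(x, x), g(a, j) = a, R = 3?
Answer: -15224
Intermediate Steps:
J(x) = 14 + 2*x (J(x) = -4 + 2*((6 + 3) + x) = -4 + 2*(9 + x) = -4 + (18 + 2*x) = 14 + 2*x)
G = -191 (G = 39 - 230 = -191)
80*G + J(21) = 80*(-191) + (14 + 2*21) = -15280 + (14 + 42) = -15280 + 56 = -15224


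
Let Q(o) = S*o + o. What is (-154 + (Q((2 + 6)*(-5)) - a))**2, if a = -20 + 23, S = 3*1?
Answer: 100489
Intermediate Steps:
S = 3
Q(o) = 4*o (Q(o) = 3*o + o = 4*o)
a = 3
(-154 + (Q((2 + 6)*(-5)) - a))**2 = (-154 + (4*((2 + 6)*(-5)) - 1*3))**2 = (-154 + (4*(8*(-5)) - 3))**2 = (-154 + (4*(-40) - 3))**2 = (-154 + (-160 - 3))**2 = (-154 - 163)**2 = (-317)**2 = 100489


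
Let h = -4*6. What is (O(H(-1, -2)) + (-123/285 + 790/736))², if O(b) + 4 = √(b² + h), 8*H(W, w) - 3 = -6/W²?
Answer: (117403 - 4370*I*√1527)²/1222201600 ≈ -12.582 - 32.807*I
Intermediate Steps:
h = -24
H(W, w) = 3/8 - 3/(4*W²) (H(W, w) = 3/8 + (-6/W²)/8 = 3/8 - 3/(4*W²))
O(b) = -4 + √(-24 + b²) (O(b) = -4 + √(b² - 24) = -4 + √(-24 + b²))
(O(H(-1, -2)) + (-123/285 + 790/736))² = ((-4 + √(-24 + (3/8 - ¾/(-1)²)²)) + (-123/285 + 790/736))² = ((-4 + √(-24 + (3/8 - ¾*1)²)) + (-123*1/285 + 790*(1/736)))² = ((-4 + √(-24 + (3/8 - ¾)²)) + (-41/95 + 395/368))² = ((-4 + √(-24 + (-3/8)²)) + 22437/34960)² = ((-4 + √(-24 + 9/64)) + 22437/34960)² = ((-4 + √(-1527/64)) + 22437/34960)² = ((-4 + I*√1527/8) + 22437/34960)² = (-117403/34960 + I*√1527/8)²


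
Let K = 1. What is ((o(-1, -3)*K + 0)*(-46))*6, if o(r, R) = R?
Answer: 828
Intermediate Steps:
((o(-1, -3)*K + 0)*(-46))*6 = ((-3*1 + 0)*(-46))*6 = ((-3 + 0)*(-46))*6 = -3*(-46)*6 = 138*6 = 828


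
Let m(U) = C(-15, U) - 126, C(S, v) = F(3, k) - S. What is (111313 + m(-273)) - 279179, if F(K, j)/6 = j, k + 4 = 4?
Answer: -167977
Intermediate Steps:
k = 0 (k = -4 + 4 = 0)
F(K, j) = 6*j
C(S, v) = -S (C(S, v) = 6*0 - S = 0 - S = -S)
m(U) = -111 (m(U) = -1*(-15) - 126 = 15 - 126 = -111)
(111313 + m(-273)) - 279179 = (111313 - 111) - 279179 = 111202 - 279179 = -167977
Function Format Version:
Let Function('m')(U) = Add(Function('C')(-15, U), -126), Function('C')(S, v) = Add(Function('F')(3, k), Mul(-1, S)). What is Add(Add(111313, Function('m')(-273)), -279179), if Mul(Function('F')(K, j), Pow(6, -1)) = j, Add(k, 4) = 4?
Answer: -167977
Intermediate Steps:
k = 0 (k = Add(-4, 4) = 0)
Function('F')(K, j) = Mul(6, j)
Function('C')(S, v) = Mul(-1, S) (Function('C')(S, v) = Add(Mul(6, 0), Mul(-1, S)) = Add(0, Mul(-1, S)) = Mul(-1, S))
Function('m')(U) = -111 (Function('m')(U) = Add(Mul(-1, -15), -126) = Add(15, -126) = -111)
Add(Add(111313, Function('m')(-273)), -279179) = Add(Add(111313, -111), -279179) = Add(111202, -279179) = -167977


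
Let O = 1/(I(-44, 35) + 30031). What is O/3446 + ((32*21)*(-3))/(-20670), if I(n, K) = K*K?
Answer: 36189950581/371054666320 ≈ 0.097533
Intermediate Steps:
I(n, K) = K²
O = 1/31256 (O = 1/(35² + 30031) = 1/(1225 + 30031) = 1/31256 ≈ 3.1994e-5)
O/3446 + ((32*21)*(-3))/(-20670) = (1/31256)/3446 + ((32*21)*(-3))/(-20670) = (1/31256)*(1/3446) + (672*(-3))*(-1/20670) = 1/107708176 - 2016*(-1/20670) = 1/107708176 + 336/3445 = 36189950581/371054666320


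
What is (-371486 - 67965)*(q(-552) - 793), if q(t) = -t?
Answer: 105907691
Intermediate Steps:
(-371486 - 67965)*(q(-552) - 793) = (-371486 - 67965)*(-1*(-552) - 793) = -439451*(552 - 793) = -439451*(-241) = 105907691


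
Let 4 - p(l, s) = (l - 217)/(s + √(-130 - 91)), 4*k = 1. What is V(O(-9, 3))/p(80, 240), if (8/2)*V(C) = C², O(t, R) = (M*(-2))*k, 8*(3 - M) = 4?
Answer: 330205/3862224 + 685*I*√221/15448896 ≈ 0.085496 + 0.00065916*I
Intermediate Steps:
k = ¼ (k = (¼)*1 = ¼ ≈ 0.25000)
M = 5/2 (M = 3 - ⅛*4 = 3 - ½ = 5/2 ≈ 2.5000)
p(l, s) = 4 - (-217 + l)/(s + I*√221) (p(l, s) = 4 - (l - 217)/(s + √(-130 - 91)) = 4 - (-217 + l)/(s + √(-221)) = 4 - (-217 + l)/(s + I*√221))
O(t, R) = -5/4 (O(t, R) = ((5/2)*(-2))*(¼) = -5*¼ = -5/4)
V(C) = C²/4
V(O(-9, 3))/p(80, 240) = ((-5/4)²/4)/(((217 - 1*80 + 4*240 + 4*I*√221)/(240 + I*√221))) = ((¼)*(25/16))/(((217 - 80 + 960 + 4*I*√221)/(240 + I*√221))) = 25/(64*(((1097 + 4*I*√221)/(240 + I*√221)))) = 25*((240 + I*√221)/(1097 + 4*I*√221))/64 = 25*(240 + I*√221)/(64*(1097 + 4*I*√221))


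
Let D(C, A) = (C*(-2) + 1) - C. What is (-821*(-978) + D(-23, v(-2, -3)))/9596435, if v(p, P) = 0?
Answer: 803008/9596435 ≈ 0.083678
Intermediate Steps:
D(C, A) = 1 - 3*C (D(C, A) = (-2*C + 1) - C = (1 - 2*C) - C = 1 - 3*C)
(-821*(-978) + D(-23, v(-2, -3)))/9596435 = (-821*(-978) + (1 - 3*(-23)))/9596435 = (802938 + (1 + 69))*(1/9596435) = (802938 + 70)*(1/9596435) = 803008*(1/9596435) = 803008/9596435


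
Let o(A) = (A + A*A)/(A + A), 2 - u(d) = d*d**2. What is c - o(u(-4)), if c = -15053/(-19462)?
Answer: -318462/9731 ≈ -32.727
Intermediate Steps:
u(d) = 2 - d**3 (u(d) = 2 - d*d**2 = 2 - d**3)
o(A) = (A + A**2)/(2*A) (o(A) = (A + A**2)/((2*A)) = (A + A**2)*(1/(2*A)) = (A + A**2)/(2*A))
c = 15053/19462 (c = -15053*(-1/19462) = 15053/19462 ≈ 0.77346)
c - o(u(-4)) = 15053/19462 - (1/2 + (2 - 1*(-4)**3)/2) = 15053/19462 - (1/2 + (2 - 1*(-64))/2) = 15053/19462 - (1/2 + (2 + 64)/2) = 15053/19462 - (1/2 + (1/2)*66) = 15053/19462 - (1/2 + 33) = 15053/19462 - 1*67/2 = 15053/19462 - 67/2 = -318462/9731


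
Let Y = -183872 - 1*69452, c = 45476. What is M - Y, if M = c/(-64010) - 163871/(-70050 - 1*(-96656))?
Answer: 215705877041137/851525030 ≈ 2.5332e+5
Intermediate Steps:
M = -5849658583/851525030 (M = 45476/(-64010) - 163871/(-70050 - 1*(-96656)) = 45476*(-1/64010) - 163871/(-70050 + 96656) = -22738/32005 - 163871/26606 = -5849658583/851525030 ≈ -6.8696)
Y = -253324 (Y = -183872 - 69452 = -253324)
M - Y = -5849658583/851525030 - 1*(-253324) = -5849658583/851525030 + 253324 = 215705877041137/851525030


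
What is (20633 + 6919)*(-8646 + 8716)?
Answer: 1928640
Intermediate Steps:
(20633 + 6919)*(-8646 + 8716) = 27552*70 = 1928640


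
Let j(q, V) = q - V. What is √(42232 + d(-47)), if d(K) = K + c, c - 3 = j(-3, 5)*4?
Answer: 6*√1171 ≈ 205.32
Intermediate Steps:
c = -29 (c = 3 + (-3 - 1*5)*4 = 3 + (-3 - 5)*4 = 3 - 8*4 = 3 - 32 = -29)
d(K) = -29 + K (d(K) = K - 29 = -29 + K)
√(42232 + d(-47)) = √(42232 + (-29 - 47)) = √(42232 - 76) = √42156 = 6*√1171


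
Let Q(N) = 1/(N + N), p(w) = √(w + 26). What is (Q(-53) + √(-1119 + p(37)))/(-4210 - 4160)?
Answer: 1/887220 - √(-1119 + 3*√7)/8370 ≈ 1.1271e-6 - 0.0039824*I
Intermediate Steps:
p(w) = √(26 + w)
Q(N) = 1/(2*N)
(Q(-53) + √(-1119 + p(37)))/(-4210 - 4160) = ((½)/(-53) + √(-1119 + √(26 + 37)))/(-4210 - 4160) = ((½)*(-1/53) + √(-1119 + √63))/(-8370) = (-1/106 + √(-1119 + 3*√7))*(-1/8370) = 1/887220 - √(-1119 + 3*√7)/8370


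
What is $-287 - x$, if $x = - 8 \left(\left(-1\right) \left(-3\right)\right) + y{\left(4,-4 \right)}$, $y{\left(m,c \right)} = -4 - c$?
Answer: $-263$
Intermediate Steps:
$x = -24$ ($x = - 8 \left(\left(-1\right) \left(-3\right)\right) - 0 = \left(-8\right) 3 + \left(-4 + 4\right) = -24 + 0 = -24$)
$-287 - x = -287 - -24 = -287 + 24 = -263$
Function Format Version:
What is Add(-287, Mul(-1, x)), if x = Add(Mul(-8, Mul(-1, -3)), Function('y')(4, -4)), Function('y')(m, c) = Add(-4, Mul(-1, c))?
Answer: -263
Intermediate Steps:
x = -24 (x = Add(Mul(-8, Mul(-1, -3)), Add(-4, Mul(-1, -4))) = Add(Mul(-8, 3), Add(-4, 4)) = Add(-24, 0) = -24)
Add(-287, Mul(-1, x)) = Add(-287, Mul(-1, -24)) = Add(-287, 24) = -263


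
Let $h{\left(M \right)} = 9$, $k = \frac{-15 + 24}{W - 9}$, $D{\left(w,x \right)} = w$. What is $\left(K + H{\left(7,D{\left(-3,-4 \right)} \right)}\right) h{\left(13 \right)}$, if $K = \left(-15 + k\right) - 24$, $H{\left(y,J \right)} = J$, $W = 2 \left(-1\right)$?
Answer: $- \frac{4239}{11} \approx -385.36$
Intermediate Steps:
$W = -2$
$k = - \frac{9}{11}$ ($k = \frac{-15 + 24}{-2 - 9} = \frac{9}{-11} = 9 \left(- \frac{1}{11}\right) = - \frac{9}{11} \approx -0.81818$)
$K = - \frac{438}{11}$ ($K = \left(-15 - \frac{9}{11}\right) - 24 = - \frac{174}{11} - 24 = - \frac{438}{11} \approx -39.818$)
$\left(K + H{\left(7,D{\left(-3,-4 \right)} \right)}\right) h{\left(13 \right)} = \left(- \frac{438}{11} - 3\right) 9 = \left(- \frac{471}{11}\right) 9 = - \frac{4239}{11}$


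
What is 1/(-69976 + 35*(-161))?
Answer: -1/75611 ≈ -1.3226e-5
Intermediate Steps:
1/(-69976 + 35*(-161)) = 1/(-69976 - 5635) = 1/(-75611) = -1/75611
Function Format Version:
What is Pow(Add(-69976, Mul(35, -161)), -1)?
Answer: Rational(-1, 75611) ≈ -1.3226e-5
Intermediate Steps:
Pow(Add(-69976, Mul(35, -161)), -1) = Pow(Add(-69976, -5635), -1) = Pow(-75611, -1) = Rational(-1, 75611)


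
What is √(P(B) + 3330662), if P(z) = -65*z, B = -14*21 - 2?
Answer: √3349902 ≈ 1830.3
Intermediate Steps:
B = -296 (B = -294 - 2 = -296)
√(P(B) + 3330662) = √(-65*(-296) + 3330662) = √(19240 + 3330662) = √3349902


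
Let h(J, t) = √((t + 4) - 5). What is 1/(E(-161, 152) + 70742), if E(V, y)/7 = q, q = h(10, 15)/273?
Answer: 7685613/543695634845 - 39*√14/7611738887830 ≈ 1.4136e-5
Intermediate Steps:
h(J, t) = √(-1 + t) (h(J, t) = √((4 + t) - 5) = √(-1 + t))
q = √14/273 (q = √(-1 + 15)/273 = √14*(1/273) = √14/273 ≈ 0.013706)
E(V, y) = √14/39 (E(V, y) = 7*(√14/273) = √14/39)
1/(E(-161, 152) + 70742) = 1/(√14/39 + 70742) = 1/(70742 + √14/39)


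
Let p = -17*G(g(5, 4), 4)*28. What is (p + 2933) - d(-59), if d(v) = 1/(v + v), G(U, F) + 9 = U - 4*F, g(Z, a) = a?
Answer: 1525623/118 ≈ 12929.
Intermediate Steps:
G(U, F) = -9 + U - 4*F (G(U, F) = -9 + (U - 4*F) = -9 + U - 4*F)
p = 9996 (p = -17*(-9 + 4 - 4*4)*28 = -17*(-9 + 4 - 16)*28 = -17*(-21)*28 = 357*28 = 9996)
d(v) = 1/(2*v)
(p + 2933) - d(-59) = (9996 + 2933) - 1/(2*(-59)) = 12929 - (-1)/(2*59) = 12929 - 1*(-1/118) = 12929 + 1/118 = 1525623/118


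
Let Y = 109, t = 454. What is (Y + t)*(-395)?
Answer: -222385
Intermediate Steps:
(Y + t)*(-395) = (109 + 454)*(-395) = 563*(-395) = -222385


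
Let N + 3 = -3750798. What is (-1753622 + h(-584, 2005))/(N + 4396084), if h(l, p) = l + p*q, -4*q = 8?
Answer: -1758216/645283 ≈ -2.7247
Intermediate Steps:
q = -2 (q = -¼*8 = -2)
N = -3750801 (N = -3 - 3750798 = -3750801)
h(l, p) = l - 2*p (h(l, p) = l + p*(-2) = l - 2*p)
(-1753622 + h(-584, 2005))/(N + 4396084) = (-1753622 + (-584 - 2*2005))/(-3750801 + 4396084) = (-1753622 + (-584 - 4010))/645283 = (-1753622 - 4594)*(1/645283) = -1758216*1/645283 = -1758216/645283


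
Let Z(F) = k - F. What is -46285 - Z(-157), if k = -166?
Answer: -46276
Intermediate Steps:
Z(F) = -166 - F
-46285 - Z(-157) = -46285 - (-166 - 1*(-157)) = -46285 - (-166 + 157) = -46285 - 1*(-9) = -46285 + 9 = -46276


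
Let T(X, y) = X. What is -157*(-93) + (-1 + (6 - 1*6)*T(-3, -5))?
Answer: 14600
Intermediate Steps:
-157*(-93) + (-1 + (6 - 1*6)*T(-3, -5)) = -157*(-93) + (-1 + (6 - 1*6)*(-3)) = 14601 + (-1 + (6 - 6)*(-3)) = 14601 + (-1 + 0*(-3)) = 14601 + (-1 + 0) = 14601 - 1 = 14600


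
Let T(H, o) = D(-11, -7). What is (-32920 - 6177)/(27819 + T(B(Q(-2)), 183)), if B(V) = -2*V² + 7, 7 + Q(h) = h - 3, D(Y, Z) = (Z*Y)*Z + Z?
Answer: -39097/27273 ≈ -1.4335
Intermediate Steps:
D(Y, Z) = Z + Y*Z² (D(Y, Z) = (Y*Z)*Z + Z = Y*Z² + Z = Z + Y*Z²)
Q(h) = -10 + h (Q(h) = -7 + (h - 3) = -7 + (-3 + h) = -10 + h)
B(V) = 7 - 2*V²
T(H, o) = -546 (T(H, o) = -7*(1 - 11*(-7)) = -7*(1 + 77) = -7*78 = -546)
(-32920 - 6177)/(27819 + T(B(Q(-2)), 183)) = (-32920 - 6177)/(27819 - 546) = -39097/27273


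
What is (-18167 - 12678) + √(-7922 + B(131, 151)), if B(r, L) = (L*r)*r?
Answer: -30845 + √2583389 ≈ -29238.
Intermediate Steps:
B(r, L) = L*r²
(-18167 - 12678) + √(-7922 + B(131, 151)) = (-18167 - 12678) + √(-7922 + 151*131²) = -30845 + √(-7922 + 151*17161) = -30845 + √(-7922 + 2591311) = -30845 + √2583389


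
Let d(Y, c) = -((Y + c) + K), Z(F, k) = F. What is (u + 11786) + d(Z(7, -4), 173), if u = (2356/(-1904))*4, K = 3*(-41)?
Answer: 1395162/119 ≈ 11724.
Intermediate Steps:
K = -123
d(Y, c) = 123 - Y - c (d(Y, c) = -((Y + c) - 123) = -(-123 + Y + c) = 123 - Y - c)
u = -589/119 (u = (2356*(-1/1904))*4 = -589/476*4 = -589/119 ≈ -4.9496)
(u + 11786) + d(Z(7, -4), 173) = (-589/119 + 11786) + (123 - 1*7 - 1*173) = 1401945/119 + (123 - 7 - 173) = 1401945/119 - 57 = 1395162/119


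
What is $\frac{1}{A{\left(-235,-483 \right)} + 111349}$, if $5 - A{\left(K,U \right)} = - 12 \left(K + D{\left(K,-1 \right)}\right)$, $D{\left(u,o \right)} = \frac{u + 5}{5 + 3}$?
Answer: $\frac{1}{108189} \approx 9.2431 \cdot 10^{-6}$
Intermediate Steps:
$D{\left(u,o \right)} = \frac{5}{8} + \frac{u}{8}$ ($D{\left(u,o \right)} = \frac{5 + u}{8} = \left(5 + u\right) \frac{1}{8} = \frac{5}{8} + \frac{u}{8}$)
$A{\left(K,U \right)} = \frac{25}{2} + \frac{27 K}{2}$ ($A{\left(K,U \right)} = 5 - - 12 \left(K + \left(\frac{5}{8} + \frac{K}{8}\right)\right) = 5 - - 12 \left(\frac{5}{8} + \frac{9 K}{8}\right) = 5 - \left(- \frac{15}{2} - \frac{27 K}{2}\right) = 5 + \left(\frac{15}{2} + \frac{27 K}{2}\right) = \frac{25}{2} + \frac{27 K}{2}$)
$\frac{1}{A{\left(-235,-483 \right)} + 111349} = \frac{1}{\left(\frac{25}{2} + \frac{27}{2} \left(-235\right)\right) + 111349} = \frac{1}{\left(\frac{25}{2} - \frac{6345}{2}\right) + 111349} = \frac{1}{-3160 + 111349} = \frac{1}{108189}$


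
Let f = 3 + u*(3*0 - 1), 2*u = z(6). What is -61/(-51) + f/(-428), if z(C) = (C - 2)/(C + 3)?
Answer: 77899/65484 ≈ 1.1896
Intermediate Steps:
z(C) = (-2 + C)/(3 + C)
u = 2/9 (u = ((-2 + 6)/(3 + 6))/2 = (4/9)/2 = ((⅑)*4)/2 = (½)*(4/9) = 2/9 ≈ 0.22222)
f = 25/9 (f = 3 + 2*(3*0 - 1)/9 = 3 + 2*(0 - 1)/9 = 3 + (2/9)*(-1) = 3 - 2/9 = 25/9 ≈ 2.7778)
-61/(-51) + f/(-428) = -61/(-51) + (25/9)/(-428) = -61*(-1/51) + (25/9)*(-1/428) = 61/51 - 25/3852 = 77899/65484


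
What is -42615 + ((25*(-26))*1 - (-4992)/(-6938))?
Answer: -150088781/3469 ≈ -43266.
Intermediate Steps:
-42615 + ((25*(-26))*1 - (-4992)/(-6938)) = -42615 + (-650*1 - (-4992)*(-1)/6938) = -42615 + (-650 - 1*2496/3469) = -42615 + (-650 - 2496/3469) = -42615 - 2257346/3469 = -150088781/3469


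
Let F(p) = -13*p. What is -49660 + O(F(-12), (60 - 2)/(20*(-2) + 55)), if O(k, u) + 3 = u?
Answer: -744887/15 ≈ -49659.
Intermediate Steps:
O(k, u) = -3 + u
-49660 + O(F(-12), (60 - 2)/(20*(-2) + 55)) = -49660 + (-3 + (60 - 2)/(20*(-2) + 55)) = -49660 + (-3 + 58/(-40 + 55)) = -49660 + (-3 + 58/15) = -49660 + 13/15 = -744887/15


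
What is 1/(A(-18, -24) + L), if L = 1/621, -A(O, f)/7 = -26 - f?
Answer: 621/8695 ≈ 0.071420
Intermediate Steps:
A(O, f) = 182 + 7*f (A(O, f) = -7*(-26 - f) = 182 + 7*f)
L = 1/621 ≈ 0.0016103
1/(A(-18, -24) + L) = 1/((182 + 7*(-24)) + 1/621) = 1/((182 - 168) + 1/621) = 1/(14 + 1/621) = 1/(8695/621) = 621/8695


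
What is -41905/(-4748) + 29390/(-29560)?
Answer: 13739601/1754386 ≈ 7.8316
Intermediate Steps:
-41905/(-4748) + 29390/(-29560) = -41905*(-1/4748) + 29390*(-1/29560) = 41905/4748 - 2939/2956 = 13739601/1754386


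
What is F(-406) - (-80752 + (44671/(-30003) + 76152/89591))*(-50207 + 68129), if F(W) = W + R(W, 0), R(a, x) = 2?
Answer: 1296733965656112810/895999591 ≈ 1.4472e+9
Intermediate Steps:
F(W) = 2 + W (F(W) = W + 2 = 2 + W)
F(-406) - (-80752 + (44671/(-30003) + 76152/89591))*(-50207 + 68129) = (2 - 406) - (-80752 + (44671/(-30003) + 76152/89591))*(-50207 + 68129) = -404 - (-80752 + (44671*(-1/30003) + 76152*(1/89591)))*17922 = -404 - (-80752 + (-44671/30003 + 76152/89591))*17922 = -404 - (-80752 - 1717331105/2687998773)*17922 = -404 - (-217062994248401)*17922/2687998773 = -404 - 1*(-1296734327639947574/895999591) = -404 + 1296734327639947574/895999591 = 1296733965656112810/895999591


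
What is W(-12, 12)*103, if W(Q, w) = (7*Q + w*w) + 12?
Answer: 7416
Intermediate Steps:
W(Q, w) = 12 + w**2 + 7*Q (W(Q, w) = (7*Q + w**2) + 12 = (w**2 + 7*Q) + 12 = 12 + w**2 + 7*Q)
W(-12, 12)*103 = (12 + 12**2 + 7*(-12))*103 = (12 + 144 - 84)*103 = 72*103 = 7416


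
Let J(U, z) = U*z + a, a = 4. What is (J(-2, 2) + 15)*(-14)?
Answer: -210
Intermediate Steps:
J(U, z) = 4 + U*z (J(U, z) = U*z + 4 = 4 + U*z)
(J(-2, 2) + 15)*(-14) = ((4 - 2*2) + 15)*(-14) = ((4 - 4) + 15)*(-14) = (0 + 15)*(-14) = 15*(-14) = -210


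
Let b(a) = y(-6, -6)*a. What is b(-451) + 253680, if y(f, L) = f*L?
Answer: 237444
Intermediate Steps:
y(f, L) = L*f
b(a) = 36*a (b(a) = (-6*(-6))*a = 36*a)
b(-451) + 253680 = 36*(-451) + 253680 = -16236 + 253680 = 237444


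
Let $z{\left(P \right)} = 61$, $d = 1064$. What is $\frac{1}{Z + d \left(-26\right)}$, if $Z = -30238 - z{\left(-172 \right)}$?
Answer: $- \frac{1}{57963} \approx -1.7252 \cdot 10^{-5}$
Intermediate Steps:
$Z = -30299$ ($Z = -30238 - 61 = -30299$)
$\frac{1}{Z + d \left(-26\right)} = \frac{1}{-30299 + 1064 \left(-26\right)} = \frac{1}{-30299 - 27664} = \frac{1}{-57963} = - \frac{1}{57963}$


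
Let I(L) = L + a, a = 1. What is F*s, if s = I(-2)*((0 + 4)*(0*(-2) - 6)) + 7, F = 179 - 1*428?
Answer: -7719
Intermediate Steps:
I(L) = 1 + L (I(L) = L + 1 = 1 + L)
F = -249 (F = 179 - 428 = -249)
s = 31 (s = (1 - 2)*((0 + 4)*(0*(-2) - 6)) + 7 = -4*(0 - 6) + 7 = -4*(-6) + 7 = -1*(-24) + 7 = 24 + 7 = 31)
F*s = -249*31 = -7719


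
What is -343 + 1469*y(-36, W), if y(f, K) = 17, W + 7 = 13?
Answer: 24630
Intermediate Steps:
W = 6 (W = -7 + 13 = 6)
-343 + 1469*y(-36, W) = -343 + 1469*17 = -343 + 24973 = 24630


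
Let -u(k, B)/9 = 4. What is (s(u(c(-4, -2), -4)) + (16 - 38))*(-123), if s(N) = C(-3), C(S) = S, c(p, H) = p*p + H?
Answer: 3075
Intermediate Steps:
c(p, H) = H + p² (c(p, H) = p² + H = H + p²)
u(k, B) = -36 (u(k, B) = -9*4 = -36)
s(N) = -3
(s(u(c(-4, -2), -4)) + (16 - 38))*(-123) = (-3 + (16 - 38))*(-123) = (-3 - 22)*(-123) = -25*(-123) = 3075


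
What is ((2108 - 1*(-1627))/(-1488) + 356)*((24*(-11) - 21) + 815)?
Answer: 46462715/248 ≈ 1.8735e+5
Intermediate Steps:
((2108 - 1*(-1627))/(-1488) + 356)*((24*(-11) - 21) + 815) = ((2108 + 1627)*(-1/1488) + 356)*((-264 - 21) + 815) = (3735*(-1/1488) + 356)*(-285 + 815) = (-1245/496 + 356)*530 = (175331/496)*530 = 46462715/248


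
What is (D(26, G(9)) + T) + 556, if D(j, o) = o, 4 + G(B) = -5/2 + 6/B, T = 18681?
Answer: 115387/6 ≈ 19231.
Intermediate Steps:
G(B) = -13/2 + 6/B (G(B) = -4 + (-5/2 + 6/B) = -13/2 + 6/B)
(D(26, G(9)) + T) + 556 = ((-13/2 + 6/9) + 18681) + 556 = ((-13/2 + 6*(1/9)) + 18681) + 556 = ((-13/2 + 2/3) + 18681) + 556 = (-35/6 + 18681) + 556 = 112051/6 + 556 = 115387/6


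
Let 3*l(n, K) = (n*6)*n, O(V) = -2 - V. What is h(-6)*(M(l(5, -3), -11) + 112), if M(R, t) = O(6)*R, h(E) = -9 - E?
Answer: 864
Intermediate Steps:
l(n, K) = 2*n² (l(n, K) = ((n*6)*n)/3 = ((6*n)*n)/3 = (6*n²)/3 = 2*n²)
M(R, t) = -8*R (M(R, t) = (-2 - 1*6)*R = (-2 - 6)*R = -8*R)
h(-6)*(M(l(5, -3), -11) + 112) = (-9 - 1*(-6))*(-16*5² + 112) = (-9 + 6)*(-16*25 + 112) = -3*(-8*50 + 112) = -3*(-400 + 112) = -3*(-288) = 864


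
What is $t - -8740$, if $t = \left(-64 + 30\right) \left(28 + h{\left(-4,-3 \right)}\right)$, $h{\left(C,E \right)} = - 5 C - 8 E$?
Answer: $6292$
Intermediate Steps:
$h{\left(C,E \right)} = - 8 E - 5 C$
$t = -2448$ ($t = \left(-64 + 30\right) \left(28 - -44\right) = - 34 \left(28 + \left(24 + 20\right)\right) = - 34 \left(28 + 44\right) = \left(-34\right) 72 = -2448$)
$t - -8740 = -2448 - -8740 = -2448 + 8740 = 6292$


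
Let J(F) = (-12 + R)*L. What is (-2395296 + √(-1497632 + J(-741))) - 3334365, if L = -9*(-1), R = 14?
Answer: -5729661 + I*√1497614 ≈ -5.7297e+6 + 1223.8*I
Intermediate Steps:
L = 9
J(F) = 18 (J(F) = (-12 + 14)*9 = 2*9 = 18)
(-2395296 + √(-1497632 + J(-741))) - 3334365 = (-2395296 + √(-1497632 + 18)) - 3334365 = (-2395296 + √(-1497614)) - 3334365 = (-2395296 + I*√1497614) - 3334365 = -5729661 + I*√1497614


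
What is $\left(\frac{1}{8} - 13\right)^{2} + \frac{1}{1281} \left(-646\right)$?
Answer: $\frac{13548785}{81984} \approx 165.26$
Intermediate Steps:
$\left(\frac{1}{8} - 13\right)^{2} + \frac{1}{1281} \left(-646\right) = \left(- \frac{103}{8}\right)^{2} - \frac{646}{1281} = \frac{10609}{64} - \frac{646}{1281} = \frac{13548785}{81984}$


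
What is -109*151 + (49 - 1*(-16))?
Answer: -16394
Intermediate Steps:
-109*151 + (49 - 1*(-16)) = -16459 + (49 + 16) = -16459 + 65 = -16394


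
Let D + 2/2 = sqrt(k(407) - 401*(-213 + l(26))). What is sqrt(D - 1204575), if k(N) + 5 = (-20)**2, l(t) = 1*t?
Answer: sqrt(-1204576 + sqrt(75382)) ≈ 1097.4*I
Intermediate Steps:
l(t) = t
k(N) = 395 (k(N) = -5 + (-20)**2 = -5 + 400 = 395)
D = -1 + sqrt(75382) (D = -1 + sqrt(395 - 401*(-213 + 26)) = -1 + sqrt(395 - 401*(-187)) = -1 + sqrt(395 + 74987) = -1 + sqrt(75382) ≈ 273.56)
sqrt(D - 1204575) = sqrt((-1 + sqrt(75382)) - 1204575) = sqrt(-1204576 + sqrt(75382))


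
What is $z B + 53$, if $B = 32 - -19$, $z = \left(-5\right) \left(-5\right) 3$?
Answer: $3878$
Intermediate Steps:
$z = 75$ ($z = 25 \cdot 3 = 75$)
$B = 51$ ($B = 32 + \left(-15 + 34\right) = 32 + 19 = 51$)
$z B + 53 = 75 \cdot 51 + 53 = 3825 + 53 = 3878$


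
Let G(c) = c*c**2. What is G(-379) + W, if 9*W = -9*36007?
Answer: -54475946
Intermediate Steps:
G(c) = c**3
W = -36007 (W = (-9*36007)/9 = (1/9)*(-324063) = -36007)
G(-379) + W = (-379)**3 - 36007 = -54439939 - 36007 = -54475946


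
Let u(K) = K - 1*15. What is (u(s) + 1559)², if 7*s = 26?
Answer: 117375556/49 ≈ 2.3954e+6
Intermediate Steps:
s = 26/7 (s = (⅐)*26 = 26/7 ≈ 3.7143)
u(K) = -15 + K (u(K) = K - 15 = -15 + K)
(u(s) + 1559)² = ((-15 + 26/7) + 1559)² = (-79/7 + 1559)² = (10834/7)² = 117375556/49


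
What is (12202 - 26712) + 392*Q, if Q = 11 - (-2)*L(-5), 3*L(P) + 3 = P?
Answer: -36866/3 ≈ -12289.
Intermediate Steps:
L(P) = -1 + P/3
Q = 17/3 (Q = 11 - (-2)*(-1 + (1/3)*(-5)) = 11 - (-2)*(-1 - 5/3) = 11 - (-2)*(-8)/3 = 11 - 1*16/3 = 11 - 16/3 = 17/3 ≈ 5.6667)
(12202 - 26712) + 392*Q = (12202 - 26712) + 392*(17/3) = -14510 + 6664/3 = -36866/3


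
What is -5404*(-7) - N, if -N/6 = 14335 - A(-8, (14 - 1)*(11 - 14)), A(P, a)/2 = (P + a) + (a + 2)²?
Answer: 107974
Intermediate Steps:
A(P, a) = 2*P + 2*a + 2*(2 + a)² (A(P, a) = 2*((P + a) + (a + 2)²) = 2*((P + a) + (2 + a)²) = 2*(P + a + (2 + a)²) = 2*P + 2*a + 2*(2 + a)²)
N = -70146 (N = -6*(14335 - (2*(-8) + 2*((14 - 1)*(11 - 14)) + 2*(2 + (14 - 1)*(11 - 14))²)) = -6*(14335 - (-16 + 2*(13*(-3)) + 2*(2 + 13*(-3))²)) = -6*(14335 - (-16 + 2*(-39) + 2*(2 - 39)²)) = -6*(14335 - (-16 - 78 + 2*(-37)²)) = -6*(14335 - (-16 - 78 + 2*1369)) = -6*(14335 - (-16 - 78 + 2738)) = -6*(14335 - 1*2644) = -6*(14335 - 2644) = -6*11691 = -70146)
-5404*(-7) - N = -5404*(-7) - 1*(-70146) = 37828 + 70146 = 107974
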